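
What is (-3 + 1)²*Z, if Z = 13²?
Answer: 676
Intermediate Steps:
Z = 169
(-3 + 1)²*Z = (-3 + 1)²*169 = (-2)²*169 = 4*169 = 676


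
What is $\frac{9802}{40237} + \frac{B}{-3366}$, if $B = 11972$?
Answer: $- \frac{224361916}{67718871} \approx -3.3131$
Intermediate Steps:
$\frac{9802}{40237} + \frac{B}{-3366} = \frac{9802}{40237} + \frac{11972}{-3366} = 9802 \cdot \frac{1}{40237} + 11972 \left(- \frac{1}{3366}\right) = \frac{9802}{40237} - \frac{5986}{1683} = - \frac{224361916}{67718871}$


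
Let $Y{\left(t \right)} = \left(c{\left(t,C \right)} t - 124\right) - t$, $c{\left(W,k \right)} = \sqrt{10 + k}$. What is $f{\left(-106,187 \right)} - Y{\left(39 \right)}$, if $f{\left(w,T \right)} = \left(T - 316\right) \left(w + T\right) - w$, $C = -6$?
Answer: $-10258$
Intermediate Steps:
$f{\left(w,T \right)} = - w + \left(-316 + T\right) \left(T + w\right)$ ($f{\left(w,T \right)} = \left(-316 + T\right) \left(T + w\right) - w = - w + \left(-316 + T\right) \left(T + w\right)$)
$Y{\left(t \right)} = -124 + t$ ($Y{\left(t \right)} = \left(\sqrt{10 - 6} t - 124\right) - t = \left(\sqrt{4} t - 124\right) - t = \left(2 t - 124\right) - t = \left(-124 + 2 t\right) - t = -124 + t$)
$f{\left(-106,187 \right)} - Y{\left(39 \right)} = \left(187^{2} - -33602 - 59092 + 187 \left(-106\right)\right) - \left(-124 + 39\right) = \left(34969 + 33602 - 59092 - 19822\right) - -85 = -10343 + 85 = -10258$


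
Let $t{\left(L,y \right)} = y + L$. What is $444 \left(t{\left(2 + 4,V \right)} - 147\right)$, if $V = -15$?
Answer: $-69264$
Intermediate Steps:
$t{\left(L,y \right)} = L + y$
$444 \left(t{\left(2 + 4,V \right)} - 147\right) = 444 \left(\left(\left(2 + 4\right) - 15\right) - 147\right) = 444 \left(\left(6 - 15\right) - 147\right) = 444 \left(-9 - 147\right) = 444 \left(-156\right) = -69264$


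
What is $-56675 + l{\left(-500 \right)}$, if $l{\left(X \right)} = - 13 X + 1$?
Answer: $-50174$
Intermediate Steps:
$l{\left(X \right)} = 1 - 13 X$
$-56675 + l{\left(-500 \right)} = -56675 + \left(1 - -6500\right) = -56675 + \left(1 + 6500\right) = -56675 + 6501 = -50174$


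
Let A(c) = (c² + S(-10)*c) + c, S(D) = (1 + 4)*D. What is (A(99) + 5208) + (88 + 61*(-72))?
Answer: 5854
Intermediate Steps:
S(D) = 5*D
A(c) = c² - 49*c (A(c) = (c² + (5*(-10))*c) + c = (c² - 50*c) + c = c² - 49*c)
(A(99) + 5208) + (88 + 61*(-72)) = (99*(-49 + 99) + 5208) + (88 + 61*(-72)) = (99*50 + 5208) + (88 - 4392) = (4950 + 5208) - 4304 = 10158 - 4304 = 5854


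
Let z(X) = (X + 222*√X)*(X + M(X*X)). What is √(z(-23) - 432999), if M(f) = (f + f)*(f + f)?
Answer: √(-26177842 + 248493702*I*√23) ≈ 24144.0 + 24680.0*I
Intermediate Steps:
M(f) = 4*f² (M(f) = (2*f)*(2*f) = 4*f²)
z(X) = (X + 4*X⁴)*(X + 222*√X) (z(X) = (X + 222*√X)*(X + 4*(X*X)²) = (X + 222*√X)*(X + 4*(X²)²) = (X + 222*√X)*(X + 4*X⁴) = (X + 4*X⁴)*(X + 222*√X))
√(z(-23) - 432999) = √(((-23)² + 4*(-23)⁵ + 222*(-23)^(3/2) + 888*(-23)^(9/2)) - 432999) = √((529 + 4*(-6436343) + 222*(-23*I*√23) + 888*(279841*I*√23)) - 432999) = √((529 - 25745372 - 5106*I*√23 + 248498808*I*√23) - 432999) = √((-25744843 + 248493702*I*√23) - 432999) = √(-26177842 + 248493702*I*√23)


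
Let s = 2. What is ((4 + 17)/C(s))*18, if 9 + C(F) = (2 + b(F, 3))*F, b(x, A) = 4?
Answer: 126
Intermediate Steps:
C(F) = -9 + 6*F (C(F) = -9 + (2 + 4)*F = -9 + 6*F)
((4 + 17)/C(s))*18 = ((4 + 17)/(-9 + 6*2))*18 = (21/(-9 + 12))*18 = (21/3)*18 = (21*(⅓))*18 = 7*18 = 126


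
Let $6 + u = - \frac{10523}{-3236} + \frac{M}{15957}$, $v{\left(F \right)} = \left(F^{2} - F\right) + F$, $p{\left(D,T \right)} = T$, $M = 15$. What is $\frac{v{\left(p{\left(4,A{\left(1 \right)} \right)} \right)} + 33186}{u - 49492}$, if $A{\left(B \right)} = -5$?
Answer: $- \frac{571637163924}{851917645415} \approx -0.671$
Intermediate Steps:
$v{\left(F \right)} = F^{2}$
$u = - \frac{47285687}{17212284}$ ($u = -6 + \left(- \frac{10523}{-3236} + \frac{15}{15957}\right) = -6 + \left(\left(-10523\right) \left(- \frac{1}{3236}\right) + 15 \cdot \frac{1}{15957}\right) = -6 + \left(\frac{10523}{3236} + \frac{5}{5319}\right) = -6 + \frac{55988017}{17212284} = - \frac{47285687}{17212284} \approx -2.7472$)
$\frac{v{\left(p{\left(4,A{\left(1 \right)} \right)} \right)} + 33186}{u - 49492} = \frac{\left(-5\right)^{2} + 33186}{- \frac{47285687}{17212284} - 49492} = \frac{25 + 33186}{- \frac{851917645415}{17212284}} = 33211 \left(- \frac{17212284}{851917645415}\right) = - \frac{571637163924}{851917645415}$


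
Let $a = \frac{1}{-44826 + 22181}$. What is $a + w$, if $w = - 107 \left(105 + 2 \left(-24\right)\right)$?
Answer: $- \frac{138111856}{22645} \approx -6099.0$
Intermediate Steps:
$a = - \frac{1}{22645}$ ($a = \frac{1}{-22645} = - \frac{1}{22645} \approx -4.416 \cdot 10^{-5}$)
$w = -6099$ ($w = - 107 \left(105 - 48\right) = \left(-107\right) 57 = -6099$)
$a + w = - \frac{1}{22645} - 6099 = - \frac{138111856}{22645}$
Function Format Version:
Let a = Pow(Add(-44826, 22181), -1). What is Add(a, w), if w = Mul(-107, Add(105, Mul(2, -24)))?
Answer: Rational(-138111856, 22645) ≈ -6099.0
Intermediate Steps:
a = Rational(-1, 22645) (a = Pow(-22645, -1) = Rational(-1, 22645) ≈ -4.4160e-5)
w = -6099 (w = Mul(-107, Add(105, -48)) = Mul(-107, 57) = -6099)
Add(a, w) = Add(Rational(-1, 22645), -6099) = Rational(-138111856, 22645)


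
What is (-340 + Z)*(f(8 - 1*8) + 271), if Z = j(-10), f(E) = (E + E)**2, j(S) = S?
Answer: -94850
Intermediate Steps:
f(E) = 4*E**2 (f(E) = (2*E)**2 = 4*E**2)
Z = -10
(-340 + Z)*(f(8 - 1*8) + 271) = (-340 - 10)*(4*(8 - 1*8)**2 + 271) = -350*(4*(8 - 8)**2 + 271) = -350*(4*0**2 + 271) = -350*(4*0 + 271) = -350*(0 + 271) = -350*271 = -94850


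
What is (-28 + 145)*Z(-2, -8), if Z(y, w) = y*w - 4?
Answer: 1404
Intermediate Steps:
Z(y, w) = -4 + w*y (Z(y, w) = w*y - 4 = -4 + w*y)
(-28 + 145)*Z(-2, -8) = (-28 + 145)*(-4 - 8*(-2)) = 117*(-4 + 16) = 117*12 = 1404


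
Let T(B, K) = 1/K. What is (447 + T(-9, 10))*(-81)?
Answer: -362151/10 ≈ -36215.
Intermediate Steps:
(447 + T(-9, 10))*(-81) = (447 + 1/10)*(-81) = (447 + ⅒)*(-81) = (4471/10)*(-81) = -362151/10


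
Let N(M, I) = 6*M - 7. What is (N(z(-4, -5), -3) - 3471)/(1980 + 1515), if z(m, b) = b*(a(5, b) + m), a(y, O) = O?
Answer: -3208/3495 ≈ -0.91788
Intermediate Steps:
z(m, b) = b*(b + m)
N(M, I) = -7 + 6*M
(N(z(-4, -5), -3) - 3471)/(1980 + 1515) = ((-7 + 6*(-5*(-5 - 4))) - 3471)/(1980 + 1515) = ((-7 + 6*(-5*(-9))) - 3471)/3495 = ((-7 + 6*45) - 3471)*(1/3495) = ((-7 + 270) - 3471)*(1/3495) = (263 - 3471)*(1/3495) = -3208*1/3495 = -3208/3495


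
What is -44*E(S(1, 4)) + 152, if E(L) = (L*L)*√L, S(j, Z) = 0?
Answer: 152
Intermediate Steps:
E(L) = L^(5/2) (E(L) = L²*√L = L^(5/2))
-44*E(S(1, 4)) + 152 = -44*0^(5/2) + 152 = -44*0 + 152 = 0 + 152 = 152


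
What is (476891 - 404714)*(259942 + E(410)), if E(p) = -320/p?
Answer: 769232873430/41 ≈ 1.8762e+10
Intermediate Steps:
(476891 - 404714)*(259942 + E(410)) = (476891 - 404714)*(259942 - 320/410) = 72177*(259942 - 320*1/410) = 72177*(259942 - 32/41) = 72177*(10657590/41) = 769232873430/41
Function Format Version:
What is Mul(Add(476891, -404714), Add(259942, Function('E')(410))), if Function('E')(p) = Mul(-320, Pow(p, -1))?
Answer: Rational(769232873430, 41) ≈ 1.8762e+10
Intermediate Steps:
Mul(Add(476891, -404714), Add(259942, Function('E')(410))) = Mul(Add(476891, -404714), Add(259942, Mul(-320, Pow(410, -1)))) = Mul(72177, Add(259942, Mul(-320, Rational(1, 410)))) = Mul(72177, Add(259942, Rational(-32, 41))) = Mul(72177, Rational(10657590, 41)) = Rational(769232873430, 41)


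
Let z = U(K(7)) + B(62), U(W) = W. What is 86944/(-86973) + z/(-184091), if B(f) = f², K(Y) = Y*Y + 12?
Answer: -16345237469/16010946543 ≈ -1.0209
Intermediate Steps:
K(Y) = 12 + Y² (K(Y) = Y² + 12 = 12 + Y²)
z = 3905 (z = (12 + 7²) + 62² = (12 + 49) + 3844 = 61 + 3844 = 3905)
86944/(-86973) + z/(-184091) = 86944/(-86973) + 3905/(-184091) = 86944*(-1/86973) + 3905*(-1/184091) = -86944/86973 - 3905/184091 = -16345237469/16010946543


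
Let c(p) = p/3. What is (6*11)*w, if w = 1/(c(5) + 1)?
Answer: 99/4 ≈ 24.750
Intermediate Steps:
c(p) = p/3 (c(p) = p*(⅓) = p/3)
w = 3/8 (w = 1/((⅓)*5 + 1) = 1/(5/3 + 1) = 1/(8/3) = 3/8 ≈ 0.37500)
(6*11)*w = (6*11)*(3/8) = 66*(3/8) = 99/4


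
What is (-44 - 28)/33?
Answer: -24/11 ≈ -2.1818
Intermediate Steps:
(-44 - 28)/33 = -72*1/33 = -24/11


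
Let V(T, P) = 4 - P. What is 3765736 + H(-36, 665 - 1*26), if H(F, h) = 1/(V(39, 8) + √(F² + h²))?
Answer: 1542449231340/409601 + 9*√5057/409601 ≈ 3.7657e+6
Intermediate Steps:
H(F, h) = 1/(-4 + √(F² + h²)) (H(F, h) = 1/((4 - 1*8) + √(F² + h²)) = 1/((4 - 8) + √(F² + h²)) = 1/(-4 + √(F² + h²)))
3765736 + H(-36, 665 - 1*26) = 3765736 + 1/(-4 + √((-36)² + (665 - 1*26)²)) = 3765736 + 1/(-4 + √(1296 + (665 - 26)²)) = 3765736 + 1/(-4 + √(1296 + 639²)) = 3765736 + 1/(-4 + √(1296 + 408321)) = 3765736 + 1/(-4 + √409617) = 3765736 + 1/(-4 + 9*√5057)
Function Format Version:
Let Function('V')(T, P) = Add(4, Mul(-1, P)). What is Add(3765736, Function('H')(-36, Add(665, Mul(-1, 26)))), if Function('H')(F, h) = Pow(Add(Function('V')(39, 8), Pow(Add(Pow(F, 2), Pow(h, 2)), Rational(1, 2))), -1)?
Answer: Add(Rational(1542449231340, 409601), Mul(Rational(9, 409601), Pow(5057, Rational(1, 2)))) ≈ 3.7657e+6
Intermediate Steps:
Function('H')(F, h) = Pow(Add(-4, Pow(Add(Pow(F, 2), Pow(h, 2)), Rational(1, 2))), -1) (Function('H')(F, h) = Pow(Add(Add(4, Mul(-1, 8)), Pow(Add(Pow(F, 2), Pow(h, 2)), Rational(1, 2))), -1) = Pow(Add(Add(4, -8), Pow(Add(Pow(F, 2), Pow(h, 2)), Rational(1, 2))), -1) = Pow(Add(-4, Pow(Add(Pow(F, 2), Pow(h, 2)), Rational(1, 2))), -1))
Add(3765736, Function('H')(-36, Add(665, Mul(-1, 26)))) = Add(3765736, Pow(Add(-4, Pow(Add(Pow(-36, 2), Pow(Add(665, Mul(-1, 26)), 2)), Rational(1, 2))), -1)) = Add(3765736, Pow(Add(-4, Pow(Add(1296, Pow(Add(665, -26), 2)), Rational(1, 2))), -1)) = Add(3765736, Pow(Add(-4, Pow(Add(1296, Pow(639, 2)), Rational(1, 2))), -1)) = Add(3765736, Pow(Add(-4, Pow(Add(1296, 408321), Rational(1, 2))), -1)) = Add(3765736, Pow(Add(-4, Pow(409617, Rational(1, 2))), -1)) = Add(3765736, Pow(Add(-4, Mul(9, Pow(5057, Rational(1, 2)))), -1))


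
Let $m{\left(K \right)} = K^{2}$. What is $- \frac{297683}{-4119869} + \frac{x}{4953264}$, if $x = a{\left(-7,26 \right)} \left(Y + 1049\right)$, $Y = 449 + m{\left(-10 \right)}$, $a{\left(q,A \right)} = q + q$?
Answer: $\frac{345583194511}{5101699700604} \approx 0.067739$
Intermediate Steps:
$a{\left(q,A \right)} = 2 q$
$Y = 549$ ($Y = 449 + \left(-10\right)^{2} = 449 + 100 = 549$)
$x = -22372$ ($x = 2 \left(-7\right) \left(549 + 1049\right) = \left(-14\right) 1598 = -22372$)
$- \frac{297683}{-4119869} + \frac{x}{4953264} = - \frac{297683}{-4119869} - \frac{22372}{4953264} = \left(-297683\right) \left(- \frac{1}{4119869}\right) - \frac{5593}{1238316} = \frac{297683}{4119869} - \frac{5593}{1238316} = \frac{345583194511}{5101699700604}$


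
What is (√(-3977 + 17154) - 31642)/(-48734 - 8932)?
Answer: 15821/28833 - √13177/57666 ≈ 0.54672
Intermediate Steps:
(√(-3977 + 17154) - 31642)/(-48734 - 8932) = (√13177 - 31642)/(-57666) = (-31642 + √13177)*(-1/57666) = 15821/28833 - √13177/57666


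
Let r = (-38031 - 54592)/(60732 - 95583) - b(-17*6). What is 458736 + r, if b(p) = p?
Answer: 15991055761/34851 ≈ 4.5884e+5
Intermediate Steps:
r = 3647425/34851 (r = (-38031 - 54592)/(60732 - 95583) - (-17)*6 = -92623/(-34851) - 1*(-102) = -92623*(-1/34851) + 102 = 92623/34851 + 102 = 3647425/34851 ≈ 104.66)
458736 + r = 458736 + 3647425/34851 = 15991055761/34851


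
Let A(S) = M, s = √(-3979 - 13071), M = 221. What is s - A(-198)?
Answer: -221 + 5*I*√682 ≈ -221.0 + 130.58*I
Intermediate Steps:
s = 5*I*√682 (s = √(-17050) = 5*I*√682 ≈ 130.58*I)
A(S) = 221
s - A(-198) = 5*I*√682 - 1*221 = 5*I*√682 - 221 = -221 + 5*I*√682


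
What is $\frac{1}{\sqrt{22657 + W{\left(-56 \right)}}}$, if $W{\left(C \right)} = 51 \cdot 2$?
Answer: $\frac{\sqrt{22759}}{22759} \approx 0.0066286$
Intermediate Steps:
$W{\left(C \right)} = 102$
$\frac{1}{\sqrt{22657 + W{\left(-56 \right)}}} = \frac{1}{\sqrt{22657 + 102}} = \frac{1}{\sqrt{22759}} = \frac{\sqrt{22759}}{22759}$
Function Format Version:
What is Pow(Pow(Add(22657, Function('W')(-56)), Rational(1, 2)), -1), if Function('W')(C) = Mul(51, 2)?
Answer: Mul(Rational(1, 22759), Pow(22759, Rational(1, 2))) ≈ 0.0066286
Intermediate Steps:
Function('W')(C) = 102
Pow(Pow(Add(22657, Function('W')(-56)), Rational(1, 2)), -1) = Pow(Pow(Add(22657, 102), Rational(1, 2)), -1) = Pow(Pow(22759, Rational(1, 2)), -1) = Mul(Rational(1, 22759), Pow(22759, Rational(1, 2)))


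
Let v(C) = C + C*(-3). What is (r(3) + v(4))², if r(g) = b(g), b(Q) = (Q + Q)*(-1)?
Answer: 196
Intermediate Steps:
b(Q) = -2*Q (b(Q) = (2*Q)*(-1) = -2*Q)
r(g) = -2*g
v(C) = -2*C (v(C) = C - 3*C = -2*C)
(r(3) + v(4))² = (-2*3 - 2*4)² = (-6 - 8)² = (-14)² = 196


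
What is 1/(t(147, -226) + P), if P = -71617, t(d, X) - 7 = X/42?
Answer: -21/1503923 ≈ -1.3963e-5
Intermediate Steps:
t(d, X) = 7 + X/42
1/(t(147, -226) + P) = 1/((7 + (1/42)*(-226)) - 71617) = 1/((7 - 113/21) - 71617) = 1/(34/21 - 71617) = 1/(-1503923/21) = -21/1503923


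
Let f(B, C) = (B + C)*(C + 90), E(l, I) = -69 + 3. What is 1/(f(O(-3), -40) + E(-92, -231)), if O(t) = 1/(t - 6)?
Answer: -9/18644 ≈ -0.00048273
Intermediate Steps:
O(t) = 1/(-6 + t)
E(l, I) = -66
f(B, C) = (90 + C)*(B + C) (f(B, C) = (B + C)*(90 + C) = (90 + C)*(B + C))
1/(f(O(-3), -40) + E(-92, -231)) = 1/(((-40)² + 90/(-6 - 3) + 90*(-40) - 40/(-6 - 3)) - 66) = 1/((1600 + 90/(-9) - 3600 - 40/(-9)) - 66) = 1/((1600 + 90*(-⅑) - 3600 - ⅑*(-40)) - 66) = 1/((1600 - 10 - 3600 + 40/9) - 66) = 1/(-18050/9 - 66) = 1/(-18644/9) = -9/18644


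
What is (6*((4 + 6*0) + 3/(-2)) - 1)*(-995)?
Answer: -13930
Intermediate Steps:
(6*((4 + 6*0) + 3/(-2)) - 1)*(-995) = (6*((4 + 0) + 3*(-½)) - 1)*(-995) = (6*(4 - 3/2) - 1)*(-995) = (6*(5/2) - 1)*(-995) = (15 - 1)*(-995) = 14*(-995) = -13930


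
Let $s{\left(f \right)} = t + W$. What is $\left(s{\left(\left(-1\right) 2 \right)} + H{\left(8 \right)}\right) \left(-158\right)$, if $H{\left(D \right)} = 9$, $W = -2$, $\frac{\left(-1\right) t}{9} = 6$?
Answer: $7426$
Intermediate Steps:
$t = -54$ ($t = \left(-9\right) 6 = -54$)
$s{\left(f \right)} = -56$ ($s{\left(f \right)} = -54 - 2 = -56$)
$\left(s{\left(\left(-1\right) 2 \right)} + H{\left(8 \right)}\right) \left(-158\right) = \left(-56 + 9\right) \left(-158\right) = \left(-47\right) \left(-158\right) = 7426$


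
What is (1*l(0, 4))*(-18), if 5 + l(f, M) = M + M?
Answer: -54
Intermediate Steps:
l(f, M) = -5 + 2*M (l(f, M) = -5 + (M + M) = -5 + 2*M)
(1*l(0, 4))*(-18) = (1*(-5 + 2*4))*(-18) = (1*(-5 + 8))*(-18) = (1*3)*(-18) = 3*(-18) = -54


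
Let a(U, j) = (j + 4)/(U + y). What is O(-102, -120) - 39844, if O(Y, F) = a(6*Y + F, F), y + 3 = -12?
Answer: -29763352/747 ≈ -39844.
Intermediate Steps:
y = -15 (y = -3 - 12 = -15)
a(U, j) = (4 + j)/(-15 + U) (a(U, j) = (j + 4)/(U - 15) = (4 + j)/(-15 + U))
O(Y, F) = (4 + F)/(-15 + F + 6*Y) (O(Y, F) = (4 + F)/(-15 + (6*Y + F)) = (4 + F)/(-15 + (F + 6*Y)) = (4 + F)/(-15 + F + 6*Y))
O(-102, -120) - 39844 = (4 - 120)/(-15 - 120 + 6*(-102)) - 39844 = -116/(-15 - 120 - 612) - 39844 = -116/(-747) - 39844 = -1/747*(-116) - 39844 = 116/747 - 39844 = -29763352/747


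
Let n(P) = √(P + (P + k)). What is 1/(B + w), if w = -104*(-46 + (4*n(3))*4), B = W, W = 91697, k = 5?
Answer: 8771/843465955 + 1664*√11/9278125505 ≈ 1.0994e-5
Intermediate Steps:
B = 91697
n(P) = √(5 + 2*P) (n(P) = √(P + (P + 5)) = √(P + (5 + P)) = √(5 + 2*P))
w = 4784 - 1664*√11 (w = -104*(-46 + (4*√(5 + 2*3))*4) = -104*(-46 + (4*√(5 + 6))*4) = -104*(-46 + (4*√11)*4) = -104*(-46 + 16*√11) = 4784 - 1664*√11 ≈ -734.86)
1/(B + w) = 1/(91697 + (4784 - 1664*√11)) = 1/(96481 - 1664*√11)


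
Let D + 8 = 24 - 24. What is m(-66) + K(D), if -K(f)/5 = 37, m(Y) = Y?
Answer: -251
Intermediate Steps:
D = -8 (D = -8 + (24 - 24) = -8 + 0 = -8)
K(f) = -185 (K(f) = -5*37 = -185)
m(-66) + K(D) = -66 - 185 = -251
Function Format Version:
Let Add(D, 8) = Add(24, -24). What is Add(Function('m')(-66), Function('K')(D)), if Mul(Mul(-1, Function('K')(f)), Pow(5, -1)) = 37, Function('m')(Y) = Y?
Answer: -251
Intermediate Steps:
D = -8 (D = Add(-8, Add(24, -24)) = Add(-8, 0) = -8)
Function('K')(f) = -185 (Function('K')(f) = Mul(-5, 37) = -185)
Add(Function('m')(-66), Function('K')(D)) = Add(-66, -185) = -251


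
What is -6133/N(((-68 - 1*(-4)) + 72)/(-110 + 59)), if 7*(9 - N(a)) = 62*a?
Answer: -2189481/3709 ≈ -590.32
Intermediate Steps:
N(a) = 9 - 62*a/7
-6133/N(((-68 - 1*(-4)) + 72)/(-110 + 59)) = -6133/(9 - 62*((-68 - 1*(-4)) + 72)/(7*(-110 + 59))) = -6133/(9 - 62*((-68 + 4) + 72)/(7*(-51))) = -6133/(9 - 62*(-64 + 72)*(-1)/(7*51)) = -6133/(9 - 496*(-1)/(7*51)) = -6133/(9 - 62/7*(-8/51)) = -6133/(9 + 496/357) = -6133/3709/357 = -6133*357/3709 = -2189481/3709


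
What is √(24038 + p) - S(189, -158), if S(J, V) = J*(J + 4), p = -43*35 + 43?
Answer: -36477 + 4*√1411 ≈ -36327.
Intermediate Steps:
p = -1462 (p = -1505 + 43 = -1462)
S(J, V) = J*(4 + J)
√(24038 + p) - S(189, -158) = √(24038 - 1462) - 189*(4 + 189) = √22576 - 189*193 = 4*√1411 - 1*36477 = 4*√1411 - 36477 = -36477 + 4*√1411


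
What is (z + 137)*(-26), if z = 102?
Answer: -6214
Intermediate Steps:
(z + 137)*(-26) = (102 + 137)*(-26) = 239*(-26) = -6214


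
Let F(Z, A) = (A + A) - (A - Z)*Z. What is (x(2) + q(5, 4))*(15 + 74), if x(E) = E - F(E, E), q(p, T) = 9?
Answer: 623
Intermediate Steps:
F(Z, A) = 2*A - Z*(A - Z)
x(E) = -E (x(E) = E - (E² + 2*E - E*E) = E - (E² + 2*E - E²) = E - 2*E = -E)
(x(2) + q(5, 4))*(15 + 74) = (-1*2 + 9)*(15 + 74) = (-2 + 9)*89 = 7*89 = 623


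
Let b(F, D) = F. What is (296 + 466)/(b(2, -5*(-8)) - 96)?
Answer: -381/47 ≈ -8.1064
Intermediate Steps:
(296 + 466)/(b(2, -5*(-8)) - 96) = (296 + 466)/(2 - 96) = 762/(-94) = 762*(-1/94) = -381/47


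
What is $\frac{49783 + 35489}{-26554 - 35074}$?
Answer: $- \frac{21318}{15407} \approx -1.3837$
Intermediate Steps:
$\frac{49783 + 35489}{-26554 - 35074} = \frac{85272}{-61628} = 85272 \left(- \frac{1}{61628}\right) = - \frac{21318}{15407}$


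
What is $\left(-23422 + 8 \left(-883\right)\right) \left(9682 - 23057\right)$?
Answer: $407750250$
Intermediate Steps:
$\left(-23422 + 8 \left(-883\right)\right) \left(9682 - 23057\right) = \left(-23422 - 7064\right) \left(-13375\right) = \left(-30486\right) \left(-13375\right) = 407750250$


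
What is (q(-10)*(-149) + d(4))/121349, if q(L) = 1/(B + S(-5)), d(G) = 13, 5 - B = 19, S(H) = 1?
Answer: 318/1577537 ≈ 0.00020158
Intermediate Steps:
B = -14 (B = 5 - 1*19 = 5 - 19 = -14)
q(L) = -1/13 (q(L) = 1/(-14 + 1) = 1/(-13) = -1/13)
(q(-10)*(-149) + d(4))/121349 = (-1/13*(-149) + 13)/121349 = (149/13 + 13)*(1/121349) = (318/13)*(1/121349) = 318/1577537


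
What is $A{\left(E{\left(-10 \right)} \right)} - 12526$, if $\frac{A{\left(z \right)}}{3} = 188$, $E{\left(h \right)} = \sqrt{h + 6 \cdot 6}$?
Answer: $-11962$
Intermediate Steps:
$E{\left(h \right)} = \sqrt{36 + h}$ ($E{\left(h \right)} = \sqrt{h + 36} = \sqrt{36 + h}$)
$A{\left(z \right)} = 564$ ($A{\left(z \right)} = 3 \cdot 188 = 564$)
$A{\left(E{\left(-10 \right)} \right)} - 12526 = 564 - 12526 = -11962$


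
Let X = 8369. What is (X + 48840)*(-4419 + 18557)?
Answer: 808820842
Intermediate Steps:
(X + 48840)*(-4419 + 18557) = (8369 + 48840)*(-4419 + 18557) = 57209*14138 = 808820842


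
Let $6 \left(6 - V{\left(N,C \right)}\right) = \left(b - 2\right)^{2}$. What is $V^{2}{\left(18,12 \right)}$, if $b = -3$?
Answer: $\frac{121}{36} \approx 3.3611$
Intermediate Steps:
$V{\left(N,C \right)} = \frac{11}{6}$ ($V{\left(N,C \right)} = 6 - \frac{\left(-3 - 2\right)^{2}}{6} = 6 - \frac{\left(-5\right)^{2}}{6} = 6 - \frac{25}{6} = \frac{11}{6}$)
$V^{2}{\left(18,12 \right)} = \left(\frac{11}{6}\right)^{2} = \frac{121}{36}$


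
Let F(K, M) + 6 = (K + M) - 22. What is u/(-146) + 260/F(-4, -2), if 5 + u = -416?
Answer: -11823/2482 ≈ -4.7635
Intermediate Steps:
u = -421 (u = -5 - 416 = -421)
F(K, M) = -28 + K + M (F(K, M) = -6 + ((K + M) - 22) = -6 + (-22 + K + M) = -28 + K + M)
u/(-146) + 260/F(-4, -2) = -421/(-146) + 260/(-28 - 4 - 2) = -421*(-1/146) + 260/(-34) = 421/146 + 260*(-1/34) = 421/146 - 130/17 = -11823/2482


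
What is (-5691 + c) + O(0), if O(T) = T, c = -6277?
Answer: -11968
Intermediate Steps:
(-5691 + c) + O(0) = (-5691 - 6277) + 0 = -11968 + 0 = -11968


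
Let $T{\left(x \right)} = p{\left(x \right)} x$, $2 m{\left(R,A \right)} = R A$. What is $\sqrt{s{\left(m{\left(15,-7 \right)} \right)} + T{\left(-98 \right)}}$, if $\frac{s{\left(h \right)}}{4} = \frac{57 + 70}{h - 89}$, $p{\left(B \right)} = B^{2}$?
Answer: $\frac{4 i \sqrt{4711213351}}{283} \approx 970.15 i$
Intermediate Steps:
$m{\left(R,A \right)} = \frac{A R}{2}$ ($m{\left(R,A \right)} = \frac{R A}{2} = \frac{A R}{2}$)
$T{\left(x \right)} = x^{3}$ ($T{\left(x \right)} = x^{2} x = x^{3}$)
$s{\left(h \right)} = \frac{508}{-89 + h}$ ($s{\left(h \right)} = 4 \frac{57 + 70}{h - 89} = 4 \frac{127}{-89 + h} = \frac{508}{-89 + h}$)
$\sqrt{s{\left(m{\left(15,-7 \right)} \right)} + T{\left(-98 \right)}} = \sqrt{\frac{508}{-89 + \frac{1}{2} \left(-7\right) 15} + \left(-98\right)^{3}} = \sqrt{\frac{508}{-89 - \frac{105}{2}} - 941192} = \sqrt{\frac{508}{- \frac{283}{2}} - 941192} = \sqrt{508 \left(- \frac{2}{283}\right) - 941192} = \sqrt{- \frac{1016}{283} - 941192} = \sqrt{- \frac{266358352}{283}} = \frac{4 i \sqrt{4711213351}}{283}$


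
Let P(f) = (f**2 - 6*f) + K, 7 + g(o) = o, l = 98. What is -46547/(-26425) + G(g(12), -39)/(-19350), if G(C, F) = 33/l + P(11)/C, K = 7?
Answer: 2520974069/1431706500 ≈ 1.7608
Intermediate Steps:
g(o) = -7 + o
P(f) = 7 + f**2 - 6*f (P(f) = (f**2 - 6*f) + 7 = 7 + f**2 - 6*f)
G(C, F) = 33/98 + 62/C (G(C, F) = 33/98 + (7 + 11**2 - 6*11)/C = 33*(1/98) + (7 + 121 - 66)/C = 33/98 + 62/C)
-46547/(-26425) + G(g(12), -39)/(-19350) = -46547/(-26425) + (33/98 + 62/(-7 + 12))/(-19350) = -46547*(-1/26425) + (33/98 + 62/5)*(-1/19350) = 46547/26425 + (33/98 + 62*(1/5))*(-1/19350) = 46547/26425 + (33/98 + 62/5)*(-1/19350) = 46547/26425 + (6241/490)*(-1/19350) = 46547/26425 - 6241/9481500 = 2520974069/1431706500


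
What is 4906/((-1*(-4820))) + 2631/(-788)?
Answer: -2203873/949540 ≈ -2.3210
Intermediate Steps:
4906/((-1*(-4820))) + 2631/(-788) = 4906/4820 + 2631*(-1/788) = 4906*(1/4820) - 2631/788 = 2453/2410 - 2631/788 = -2203873/949540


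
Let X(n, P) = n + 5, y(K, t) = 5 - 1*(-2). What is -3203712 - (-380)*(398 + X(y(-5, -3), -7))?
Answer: -3047912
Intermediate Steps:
y(K, t) = 7 (y(K, t) = 5 + 2 = 7)
X(n, P) = 5 + n
-3203712 - (-380)*(398 + X(y(-5, -3), -7)) = -3203712 - (-380)*(398 + (5 + 7)) = -3203712 - (-380)*(398 + 12) = -3203712 - (-380)*410 = -3203712 - 1*(-155800) = -3203712 + 155800 = -3047912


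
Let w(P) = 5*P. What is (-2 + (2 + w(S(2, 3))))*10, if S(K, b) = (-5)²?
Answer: 1250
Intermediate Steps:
S(K, b) = 25
(-2 + (2 + w(S(2, 3))))*10 = (-2 + (2 + 5*25))*10 = (-2 + (2 + 125))*10 = (-2 + 127)*10 = 125*10 = 1250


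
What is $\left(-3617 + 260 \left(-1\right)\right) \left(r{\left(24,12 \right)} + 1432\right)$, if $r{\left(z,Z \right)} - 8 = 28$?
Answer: $-5691436$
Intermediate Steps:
$r{\left(z,Z \right)} = 36$ ($r{\left(z,Z \right)} = 8 + 28 = 36$)
$\left(-3617 + 260 \left(-1\right)\right) \left(r{\left(24,12 \right)} + 1432\right) = \left(-3617 + 260 \left(-1\right)\right) \left(36 + 1432\right) = \left(-3617 - 260\right) 1468 = \left(-3877\right) 1468 = -5691436$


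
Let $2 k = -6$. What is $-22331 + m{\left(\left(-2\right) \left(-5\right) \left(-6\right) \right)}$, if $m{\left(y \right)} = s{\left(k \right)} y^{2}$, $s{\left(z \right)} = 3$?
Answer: $-11531$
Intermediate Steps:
$k = -3$ ($k = \frac{1}{2} \left(-6\right) = -3$)
$m{\left(y \right)} = 3 y^{2}$
$-22331 + m{\left(\left(-2\right) \left(-5\right) \left(-6\right) \right)} = -22331 + 3 \left(\left(-2\right) \left(-5\right) \left(-6\right)\right)^{2} = -22331 + 3 \left(10 \left(-6\right)\right)^{2} = -22331 + 3 \left(-60\right)^{2} = -22331 + 3 \cdot 3600 = -22331 + 10800 = -11531$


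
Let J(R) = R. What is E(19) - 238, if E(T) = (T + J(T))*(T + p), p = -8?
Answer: 180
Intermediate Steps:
E(T) = 2*T*(-8 + T) (E(T) = (T + T)*(T - 8) = (2*T)*(-8 + T) = 2*T*(-8 + T))
E(19) - 238 = 2*19*(-8 + 19) - 238 = 2*19*11 - 238 = 418 - 238 = 180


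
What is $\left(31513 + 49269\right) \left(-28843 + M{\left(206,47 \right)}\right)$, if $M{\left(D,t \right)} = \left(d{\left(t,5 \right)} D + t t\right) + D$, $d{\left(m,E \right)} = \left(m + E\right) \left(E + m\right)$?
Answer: $42862606072$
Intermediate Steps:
$d{\left(m,E \right)} = \left(E + m\right)^{2}$ ($d{\left(m,E \right)} = \left(E + m\right) \left(E + m\right) = \left(E + m\right)^{2}$)
$M{\left(D,t \right)} = D + t^{2} + D \left(5 + t\right)^{2}$ ($M{\left(D,t \right)} = \left(\left(5 + t\right)^{2} D + t t\right) + D = \left(D \left(5 + t\right)^{2} + t^{2}\right) + D = \left(t^{2} + D \left(5 + t\right)^{2}\right) + D = D + t^{2} + D \left(5 + t\right)^{2}$)
$\left(31513 + 49269\right) \left(-28843 + M{\left(206,47 \right)}\right) = \left(31513 + 49269\right) \left(-28843 + \left(206 + 47^{2} + 206 \left(5 + 47\right)^{2}\right)\right) = 80782 \left(-28843 + \left(206 + 2209 + 206 \cdot 52^{2}\right)\right) = 80782 \left(-28843 + \left(206 + 2209 + 206 \cdot 2704\right)\right) = 80782 \left(-28843 + \left(206 + 2209 + 557024\right)\right) = 80782 \left(-28843 + 559439\right) = 80782 \cdot 530596 = 42862606072$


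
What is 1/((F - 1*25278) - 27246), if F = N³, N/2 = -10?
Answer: -1/60524 ≈ -1.6522e-5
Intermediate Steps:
N = -20 (N = 2*(-10) = -20)
F = -8000 (F = (-20)³ = -8000)
1/((F - 1*25278) - 27246) = 1/((-8000 - 1*25278) - 27246) = 1/((-8000 - 25278) - 27246) = 1/(-33278 - 27246) = 1/(-60524) = -1/60524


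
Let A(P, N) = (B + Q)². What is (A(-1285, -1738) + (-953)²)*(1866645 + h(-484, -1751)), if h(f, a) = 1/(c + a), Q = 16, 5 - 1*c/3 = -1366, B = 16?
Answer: 4008822381928403/2362 ≈ 1.6972e+12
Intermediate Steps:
c = 4113 (c = 15 - 3*(-1366) = 15 + 4098 = 4113)
h(f, a) = 1/(4113 + a)
A(P, N) = 1024 (A(P, N) = (16 + 16)² = 32² = 1024)
(A(-1285, -1738) + (-953)²)*(1866645 + h(-484, -1751)) = (1024 + (-953)²)*(1866645 + 1/(4113 - 1751)) = (1024 + 908209)*(1866645 + 1/2362) = 909233*(1866645 + 1/2362) = 909233*(4409015491/2362) = 4008822381928403/2362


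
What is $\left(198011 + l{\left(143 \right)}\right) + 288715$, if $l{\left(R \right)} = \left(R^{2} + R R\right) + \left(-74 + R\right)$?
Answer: $527693$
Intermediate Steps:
$l{\left(R \right)} = -74 + R + 2 R^{2}$ ($l{\left(R \right)} = \left(R^{2} + R^{2}\right) + \left(-74 + R\right) = 2 R^{2} + \left(-74 + R\right) = -74 + R + 2 R^{2}$)
$\left(198011 + l{\left(143 \right)}\right) + 288715 = \left(198011 + \left(-74 + 143 + 2 \cdot 143^{2}\right)\right) + 288715 = \left(198011 + \left(-74 + 143 + 2 \cdot 20449\right)\right) + 288715 = \left(198011 + \left(-74 + 143 + 40898\right)\right) + 288715 = \left(198011 + 40967\right) + 288715 = 238978 + 288715 = 527693$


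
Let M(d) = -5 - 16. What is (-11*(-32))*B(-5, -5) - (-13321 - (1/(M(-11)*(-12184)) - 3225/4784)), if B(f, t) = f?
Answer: 1768806990415/153006672 ≈ 11560.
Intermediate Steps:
M(d) = -21
(-11*(-32))*B(-5, -5) - (-13321 - (1/(M(-11)*(-12184)) - 3225/4784)) = -11*(-32)*(-5) - (-13321 - (1/(-21*(-12184)) - 3225/4784)) = 352*(-5) - (-13321 - (-1/21*(-1/12184) - 3225*1/4784)) = -1760 - (-13321 - (1/255864 - 3225/4784)) = -1760 - (-13321 - 1*(-103144577/153006672)) = -1760 - (-13321 + 103144577/153006672) = -1760 - 1*(-2038098733135/153006672) = -1760 + 2038098733135/153006672 = 1768806990415/153006672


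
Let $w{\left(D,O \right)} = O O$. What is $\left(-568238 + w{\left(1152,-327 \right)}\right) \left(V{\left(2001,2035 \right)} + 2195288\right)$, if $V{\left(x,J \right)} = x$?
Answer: $-1013629191301$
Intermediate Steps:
$w{\left(D,O \right)} = O^{2}$
$\left(-568238 + w{\left(1152,-327 \right)}\right) \left(V{\left(2001,2035 \right)} + 2195288\right) = \left(-568238 + \left(-327\right)^{2}\right) \left(2001 + 2195288\right) = \left(-568238 + 106929\right) 2197289 = \left(-461309\right) 2197289 = -1013629191301$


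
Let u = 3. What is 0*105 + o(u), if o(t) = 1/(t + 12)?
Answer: 1/15 ≈ 0.066667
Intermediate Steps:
o(t) = 1/(12 + t)
0*105 + o(u) = 0*105 + 1/(12 + 3) = 0 + 1/15 = 1/15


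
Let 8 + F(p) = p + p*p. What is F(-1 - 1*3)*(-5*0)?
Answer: 0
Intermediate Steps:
F(p) = -8 + p + p² (F(p) = -8 + (p + p*p) = -8 + (p + p²) = -8 + p + p²)
F(-1 - 1*3)*(-5*0) = (-8 + (-1 - 1*3) + (-1 - 1*3)²)*(-5*0) = (-8 + (-1 - 3) + (-1 - 3)²)*0 = (-8 - 4 + (-4)²)*0 = (-8 - 4 + 16)*0 = 4*0 = 0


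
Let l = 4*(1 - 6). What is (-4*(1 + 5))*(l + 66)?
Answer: -1104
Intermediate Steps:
l = -20 (l = 4*(-5) = -20)
(-4*(1 + 5))*(l + 66) = (-4*(1 + 5))*(-20 + 66) = -4*6*46 = -24*46 = -1104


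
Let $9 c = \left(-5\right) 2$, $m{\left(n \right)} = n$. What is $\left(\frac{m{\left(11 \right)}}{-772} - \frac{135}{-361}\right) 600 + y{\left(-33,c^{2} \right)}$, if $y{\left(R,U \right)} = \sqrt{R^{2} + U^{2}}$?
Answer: $\frac{15037350}{69673} + \frac{\sqrt{7154929}}{81} \approx 248.85$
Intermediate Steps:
$c = - \frac{10}{9}$ ($c = \frac{\left(-5\right) 2}{9} = \frac{1}{9} \left(-10\right) = - \frac{10}{9} \approx -1.1111$)
$\left(\frac{m{\left(11 \right)}}{-772} - \frac{135}{-361}\right) 600 + y{\left(-33,c^{2} \right)} = \left(\frac{11}{-772} - \frac{135}{-361}\right) 600 + \sqrt{\left(-33\right)^{2} + \left(\left(- \frac{10}{9}\right)^{2}\right)^{2}} = \left(11 \left(- \frac{1}{772}\right) - - \frac{135}{361}\right) 600 + \sqrt{1089 + \left(\frac{100}{81}\right)^{2}} = \left(- \frac{11}{772} + \frac{135}{361}\right) 600 + \sqrt{1089 + \frac{10000}{6561}} = \frac{100249}{278692} \cdot 600 + \sqrt{\frac{7154929}{6561}} = \frac{15037350}{69673} + \frac{\sqrt{7154929}}{81}$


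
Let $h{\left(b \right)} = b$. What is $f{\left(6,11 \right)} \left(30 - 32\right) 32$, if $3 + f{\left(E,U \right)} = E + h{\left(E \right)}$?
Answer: $-576$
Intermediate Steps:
$f{\left(E,U \right)} = -3 + 2 E$ ($f{\left(E,U \right)} = -3 + \left(E + E\right) = -3 + 2 E$)
$f{\left(6,11 \right)} \left(30 - 32\right) 32 = \left(-3 + 2 \cdot 6\right) \left(30 - 32\right) 32 = \left(-3 + 12\right) \left(-2\right) 32 = 9 \left(-2\right) 32 = \left(-18\right) 32 = -576$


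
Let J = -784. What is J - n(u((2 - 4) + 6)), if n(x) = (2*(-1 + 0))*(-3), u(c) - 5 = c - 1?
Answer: -790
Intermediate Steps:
u(c) = 4 + c (u(c) = 5 + (c - 1) = 5 + (-1 + c) = 4 + c)
n(x) = 6 (n(x) = (2*(-1))*(-3) = -2*(-3) = 6)
J - n(u((2 - 4) + 6)) = -784 - 1*6 = -784 - 6 = -790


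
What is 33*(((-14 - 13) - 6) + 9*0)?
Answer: -1089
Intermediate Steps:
33*(((-14 - 13) - 6) + 9*0) = 33*((-27 - 6) + 0) = 33*(-33 + 0) = 33*(-33) = -1089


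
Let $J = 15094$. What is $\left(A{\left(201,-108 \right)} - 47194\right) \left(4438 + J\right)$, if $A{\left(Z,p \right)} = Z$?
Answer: $-917867276$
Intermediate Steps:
$\left(A{\left(201,-108 \right)} - 47194\right) \left(4438 + J\right) = \left(201 - 47194\right) \left(4438 + 15094\right) = \left(-46993\right) 19532 = -917867276$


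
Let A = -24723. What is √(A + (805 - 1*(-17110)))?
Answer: 2*I*√1702 ≈ 82.511*I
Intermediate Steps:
√(A + (805 - 1*(-17110))) = √(-24723 + (805 - 1*(-17110))) = √(-24723 + (805 + 17110)) = √(-24723 + 17915) = √(-6808) = 2*I*√1702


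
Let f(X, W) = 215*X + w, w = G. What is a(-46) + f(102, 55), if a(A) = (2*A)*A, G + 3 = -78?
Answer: 26081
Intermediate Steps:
G = -81 (G = -3 - 78 = -81)
w = -81
a(A) = 2*A²
f(X, W) = -81 + 215*X (f(X, W) = 215*X - 81 = -81 + 215*X)
a(-46) + f(102, 55) = 2*(-46)² + (-81 + 215*102) = 2*2116 + (-81 + 21930) = 4232 + 21849 = 26081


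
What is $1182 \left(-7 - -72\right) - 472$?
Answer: $76358$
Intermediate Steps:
$1182 \left(-7 - -72\right) - 472 = 1182 \left(-7 + 72\right) - 472 = 1182 \cdot 65 - 472 = 76830 - 472 = 76358$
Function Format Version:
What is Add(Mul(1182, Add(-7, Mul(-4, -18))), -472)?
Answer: 76358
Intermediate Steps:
Add(Mul(1182, Add(-7, Mul(-4, -18))), -472) = Add(Mul(1182, Add(-7, 72)), -472) = Add(Mul(1182, 65), -472) = Add(76830, -472) = 76358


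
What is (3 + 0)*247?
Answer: 741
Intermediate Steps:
(3 + 0)*247 = 3*247 = 741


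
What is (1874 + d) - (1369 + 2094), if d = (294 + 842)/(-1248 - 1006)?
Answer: -1791371/1127 ≈ -1589.5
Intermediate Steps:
d = -568/1127 (d = 1136/(-2254) = 1136*(-1/2254) = -568/1127 ≈ -0.50399)
(1874 + d) - (1369 + 2094) = (1874 - 568/1127) - (1369 + 2094) = 2111430/1127 - 1*3463 = 2111430/1127 - 3463 = -1791371/1127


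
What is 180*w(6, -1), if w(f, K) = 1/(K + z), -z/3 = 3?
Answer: -18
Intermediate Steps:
z = -9 (z = -3*3 = -9)
w(f, K) = 1/(-9 + K) (w(f, K) = 1/(K - 9) = 1/(-9 + K))
180*w(6, -1) = 180/(-9 - 1) = 180/(-10) = 180*(-⅒) = -18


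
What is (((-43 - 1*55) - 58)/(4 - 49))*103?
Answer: 5356/15 ≈ 357.07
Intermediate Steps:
(((-43 - 1*55) - 58)/(4 - 49))*103 = (((-43 - 55) - 58)/(-45))*103 = ((-98 - 58)*(-1/45))*103 = -156*(-1/45)*103 = (52/15)*103 = 5356/15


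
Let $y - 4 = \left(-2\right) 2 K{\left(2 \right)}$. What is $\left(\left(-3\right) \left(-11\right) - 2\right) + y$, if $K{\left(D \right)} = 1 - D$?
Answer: $39$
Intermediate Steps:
$y = 8$ ($y = 4 + \left(-2\right) 2 \left(1 - 2\right) = 4 - 4 \left(1 - 2\right) = 4 - -4 = 4 + 4 = 8$)
$\left(\left(-3\right) \left(-11\right) - 2\right) + y = \left(\left(-3\right) \left(-11\right) - 2\right) + 8 = \left(33 - 2\right) + 8 = 31 + 8 = 39$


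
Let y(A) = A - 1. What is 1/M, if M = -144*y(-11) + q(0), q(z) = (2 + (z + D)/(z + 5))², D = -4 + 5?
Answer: 25/43321 ≈ 0.00057709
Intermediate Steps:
y(A) = -1 + A
D = 1
q(z) = (2 + (1 + z)/(5 + z))² (q(z) = (2 + (z + 1)/(z + 5))² = (2 + (1 + z)/(5 + z))²)
M = 43321/25 (M = -144*(-1 - 11) + (11 + 3*0)²/(5 + 0)² = -144*(-12) + (11 + 0)²/5² = 1728 + (1/25)*11² = 1728 + (1/25)*121 = 1728 + 121/25 = 43321/25 ≈ 1732.8)
1/M = 1/(43321/25) = 25/43321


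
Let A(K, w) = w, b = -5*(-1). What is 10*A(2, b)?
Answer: 50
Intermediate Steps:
b = 5
10*A(2, b) = 10*5 = 50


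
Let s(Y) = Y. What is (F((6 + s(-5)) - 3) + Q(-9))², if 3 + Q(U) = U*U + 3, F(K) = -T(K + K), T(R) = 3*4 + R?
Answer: 5329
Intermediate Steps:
T(R) = 12 + R
F(K) = -12 - 2*K (F(K) = -(12 + (K + K)) = -(12 + 2*K) = -12 - 2*K)
Q(U) = U² (Q(U) = -3 + (U*U + 3) = -3 + (U² + 3) = -3 + (3 + U²) = U²)
(F((6 + s(-5)) - 3) + Q(-9))² = ((-12 - 2*((6 - 5) - 3)) + (-9)²)² = ((-12 - 2*(1 - 3)) + 81)² = ((-12 - 2*(-2)) + 81)² = ((-12 + 4) + 81)² = (-8 + 81)² = 73² = 5329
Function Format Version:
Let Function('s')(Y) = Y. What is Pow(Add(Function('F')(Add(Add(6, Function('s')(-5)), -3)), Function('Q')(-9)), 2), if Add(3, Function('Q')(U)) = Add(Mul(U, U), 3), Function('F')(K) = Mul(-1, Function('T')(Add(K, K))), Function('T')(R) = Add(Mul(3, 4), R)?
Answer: 5329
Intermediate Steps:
Function('T')(R) = Add(12, R)
Function('F')(K) = Add(-12, Mul(-2, K)) (Function('F')(K) = Mul(-1, Add(12, Add(K, K))) = Mul(-1, Add(12, Mul(2, K))) = Add(-12, Mul(-2, K)))
Function('Q')(U) = Pow(U, 2) (Function('Q')(U) = Add(-3, Add(Mul(U, U), 3)) = Add(-3, Add(Pow(U, 2), 3)) = Add(-3, Add(3, Pow(U, 2))) = Pow(U, 2))
Pow(Add(Function('F')(Add(Add(6, Function('s')(-5)), -3)), Function('Q')(-9)), 2) = Pow(Add(Add(-12, Mul(-2, Add(Add(6, -5), -3))), Pow(-9, 2)), 2) = Pow(Add(Add(-12, Mul(-2, Add(1, -3))), 81), 2) = Pow(Add(Add(-12, Mul(-2, -2)), 81), 2) = Pow(Add(Add(-12, 4), 81), 2) = Pow(Add(-8, 81), 2) = Pow(73, 2) = 5329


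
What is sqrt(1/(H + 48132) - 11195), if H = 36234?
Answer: I*sqrt(8853530857006)/28122 ≈ 105.81*I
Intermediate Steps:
sqrt(1/(H + 48132) - 11195) = sqrt(1/(36234 + 48132) - 11195) = sqrt(1/84366 - 11195) = sqrt(-944477369/84366) = I*sqrt(8853530857006)/28122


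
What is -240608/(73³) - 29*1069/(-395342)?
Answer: -1137842903/2106777518 ≈ -0.54009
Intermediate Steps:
-240608/(73³) - 29*1069/(-395342) = -240608/389017 - 31001*(-1/395342) = -240608*1/389017 + 31001/395342 = -3296/5329 + 31001/395342 = -1137842903/2106777518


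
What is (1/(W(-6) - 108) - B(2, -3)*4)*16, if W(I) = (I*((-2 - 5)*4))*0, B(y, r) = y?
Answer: -3460/27 ≈ -128.15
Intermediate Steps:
W(I) = 0 (W(I) = (I*(-7*4))*0 = (I*(-28))*0 = -28*I*0 = 0)
(1/(W(-6) - 108) - B(2, -3)*4)*16 = (1/(0 - 108) - 1*2*4)*16 = (1/(-108) - 2*4)*16 = (-1/108 - 8)*16 = -865/108*16 = -3460/27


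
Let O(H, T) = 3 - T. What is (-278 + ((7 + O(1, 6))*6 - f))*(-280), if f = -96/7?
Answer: 67280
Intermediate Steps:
f = -96/7 ≈ -13.714
(-278 + ((7 + O(1, 6))*6 - f))*(-280) = (-278 + ((7 + (3 - 1*6))*6 - 1*(-96/7)))*(-280) = (-278 + ((7 + (3 - 6))*6 + 96/7))*(-280) = (-278 + ((7 - 3)*6 + 96/7))*(-280) = (-278 + (4*6 + 96/7))*(-280) = (-278 + (24 + 96/7))*(-280) = (-278 + 264/7)*(-280) = -1682/7*(-280) = 67280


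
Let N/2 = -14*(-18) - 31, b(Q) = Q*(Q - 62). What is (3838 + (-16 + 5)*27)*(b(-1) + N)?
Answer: 1788205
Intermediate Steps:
b(Q) = Q*(-62 + Q)
N = 442 (N = 2*(-14*(-18) - 31) = 2*(252 - 31) = 2*221 = 442)
(3838 + (-16 + 5)*27)*(b(-1) + N) = (3838 + (-16 + 5)*27)*(-(-62 - 1) + 442) = (3838 - 11*27)*(-1*(-63) + 442) = (3838 - 297)*(63 + 442) = 3541*505 = 1788205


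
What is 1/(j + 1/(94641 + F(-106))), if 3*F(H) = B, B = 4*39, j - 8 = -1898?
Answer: -94693/178969769 ≈ -0.00052910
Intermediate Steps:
j = -1890 (j = 8 - 1898 = -1890)
B = 156
F(H) = 52 (F(H) = (⅓)*156 = 52)
1/(j + 1/(94641 + F(-106))) = 1/(-1890 + 1/(94641 + 52)) = 1/(-1890 + 1/94693) = 1/(-178969769/94693) = -94693/178969769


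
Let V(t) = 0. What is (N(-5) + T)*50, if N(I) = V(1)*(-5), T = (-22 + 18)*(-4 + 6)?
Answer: -400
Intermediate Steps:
T = -8 (T = -4*2 = -8)
N(I) = 0 (N(I) = 0*(-5) = 0)
(N(-5) + T)*50 = (0 - 8)*50 = -8*50 = -400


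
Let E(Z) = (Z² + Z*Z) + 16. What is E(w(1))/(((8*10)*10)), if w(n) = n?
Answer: 9/400 ≈ 0.022500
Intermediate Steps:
E(Z) = 16 + 2*Z² (E(Z) = (Z² + Z²) + 16 = 2*Z² + 16 = 16 + 2*Z²)
E(w(1))/(((8*10)*10)) = (16 + 2*1²)/(((8*10)*10)) = (16 + 2*1)/((80*10)) = (16 + 2)/800 = 18*(1/800) = 9/400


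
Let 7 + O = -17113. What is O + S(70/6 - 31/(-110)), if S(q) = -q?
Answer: -5653543/330 ≈ -17132.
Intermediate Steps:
O = -17120 (O = -7 - 17113 = -17120)
O + S(70/6 - 31/(-110)) = -17120 - (70/6 - 31/(-110)) = -17120 - (70*(⅙) - 31*(-1/110)) = -17120 - (35/3 + 31/110) = -17120 - 1*3943/330 = -17120 - 3943/330 = -5653543/330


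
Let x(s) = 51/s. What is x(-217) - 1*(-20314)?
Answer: 4408087/217 ≈ 20314.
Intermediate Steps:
x(-217) - 1*(-20314) = 51/(-217) - 1*(-20314) = 51*(-1/217) + 20314 = -51/217 + 20314 = 4408087/217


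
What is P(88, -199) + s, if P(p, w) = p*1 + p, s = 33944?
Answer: 34120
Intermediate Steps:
P(p, w) = 2*p (P(p, w) = p + p = 2*p)
P(88, -199) + s = 2*88 + 33944 = 176 + 33944 = 34120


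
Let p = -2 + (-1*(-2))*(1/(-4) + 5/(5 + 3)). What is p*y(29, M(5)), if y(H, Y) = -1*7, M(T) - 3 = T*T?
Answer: 35/4 ≈ 8.7500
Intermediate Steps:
M(T) = 3 + T² (M(T) = 3 + T*T = 3 + T²)
y(H, Y) = -7
p = -5/4 (p = -2 + 2*(1*(-¼) + 5/8) = -2 + 2*(-¼ + 5*(⅛)) = -2 + 2*(-¼ + 5/8) = -2 + 2*(3/8) = -2 + ¾ = -5/4 ≈ -1.2500)
p*y(29, M(5)) = -5/4*(-7) = 35/4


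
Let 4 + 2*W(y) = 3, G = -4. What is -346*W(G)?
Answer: 173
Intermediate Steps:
W(y) = -½ (W(y) = -2 + (½)*3 = -2 + 3/2 = -½)
-346*W(G) = -346*(-½) = 173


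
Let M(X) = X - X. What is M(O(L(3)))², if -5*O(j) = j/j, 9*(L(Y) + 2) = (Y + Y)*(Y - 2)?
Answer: 0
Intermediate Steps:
L(Y) = -2 + 2*Y*(-2 + Y)/9 (L(Y) = -2 + ((Y + Y)*(Y - 2))/9 = -2 + ((2*Y)*(-2 + Y))/9 = -2 + (2*Y*(-2 + Y))/9 = -2 + 2*Y*(-2 + Y)/9)
O(j) = -⅕ (O(j) = -j/(5*j) = -⅕*1 = -⅕)
M(X) = 0
M(O(L(3)))² = 0² = 0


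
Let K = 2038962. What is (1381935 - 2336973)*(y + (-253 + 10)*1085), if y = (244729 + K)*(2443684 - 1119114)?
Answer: -2888902396141645170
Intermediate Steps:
y = 3024908587870 (y = (244729 + 2038962)*(2443684 - 1119114) = 2283691*1324570 = 3024908587870)
(1381935 - 2336973)*(y + (-253 + 10)*1085) = (1381935 - 2336973)*(3024908587870 + (-253 + 10)*1085) = -955038*(3024908587870 - 243*1085) = -955038*(3024908587870 - 263655) = -955038*3024908324215 = -2888902396141645170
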